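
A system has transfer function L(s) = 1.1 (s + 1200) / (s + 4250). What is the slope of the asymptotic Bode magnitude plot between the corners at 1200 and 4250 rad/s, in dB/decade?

In this band the factors already past their corner are: zero at 1200; net slope = 20 dB/decade.

20 dB/decade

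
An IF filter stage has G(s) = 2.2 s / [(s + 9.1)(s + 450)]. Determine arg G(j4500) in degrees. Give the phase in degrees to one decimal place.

∠(j4500) = 90.00°
∠(j4500 + 9.1) = arctan(4500/9.1) = 89.88°
∠(j4500 + 450) = arctan(4500/450) = 84.29°
∠G(j4500) = 90.00° − (89.88° + 84.29°) = -84.17°

-84.2°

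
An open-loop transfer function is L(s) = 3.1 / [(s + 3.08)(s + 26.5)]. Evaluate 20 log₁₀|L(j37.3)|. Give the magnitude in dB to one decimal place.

|j37.3 + 3.08| = √(37.3² + 3.08²) = 37.43
|j37.3 + 26.5| = √(37.3² + 26.5²) = 45.76
|L(j37.3)| = 3.1 / (37.43 × 45.76) = 0.0018102
20 log₁₀(0.0018102) = -54.85 dB

-54.8 dB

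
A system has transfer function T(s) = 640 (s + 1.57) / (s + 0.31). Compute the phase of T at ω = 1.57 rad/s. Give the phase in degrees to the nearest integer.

∠(j1.57 + 1.57) = arctan(1.57/1.57) = 45.00°
∠(j1.57 + 0.31) = arctan(1.57/0.31) = 78.83°
∠T(j1.57) = 45.00° − 78.83° = -33.83°

-34°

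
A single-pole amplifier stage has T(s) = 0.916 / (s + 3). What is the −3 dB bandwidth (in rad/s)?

For a single-pole low-pass, the −3 dB point is at the pole: ω = 3 rad/s.

3 rad/s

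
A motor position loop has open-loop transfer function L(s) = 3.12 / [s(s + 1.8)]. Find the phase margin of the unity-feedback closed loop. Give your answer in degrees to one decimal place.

Gain crossover: |L(jω)| = 1 at ω ≈ 1.38 rad/s.
∠L(j1.38) = −90° − arctan(1.38/1.8) ≈ -127.41°
PM = 180° + (-127.41°) = 52.59°

52.6°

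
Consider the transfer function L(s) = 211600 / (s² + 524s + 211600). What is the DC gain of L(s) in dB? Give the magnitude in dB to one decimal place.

L(0) = 211600 / 211600 = 1
20 log₁₀(1) = 0.00 dB

0.0 dB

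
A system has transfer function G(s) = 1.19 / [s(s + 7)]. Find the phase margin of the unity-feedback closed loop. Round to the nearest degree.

Gain crossover: |G(jω)| = 1 at ω ≈ 0.17 rad s⁻¹.
∠G(j0.17) = −90° − arctan(0.17/7) ≈ -91.39°
PM = 180° + (-91.39°) = 88.61°

89 deg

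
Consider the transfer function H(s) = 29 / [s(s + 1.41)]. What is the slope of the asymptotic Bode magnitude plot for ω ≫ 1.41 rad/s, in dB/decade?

-40 dB/decade

With 0 zeros and 2 poles, the high-frequency asymptotic slope is 20 × (0 − 2) = -40 dB/decade.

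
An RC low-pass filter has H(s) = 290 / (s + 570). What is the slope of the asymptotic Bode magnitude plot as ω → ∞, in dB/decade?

With 0 zeros and 1 pole, the high-frequency asymptotic slope is 20 × (0 − 1) = -20 dB/decade.

-20 dB/decade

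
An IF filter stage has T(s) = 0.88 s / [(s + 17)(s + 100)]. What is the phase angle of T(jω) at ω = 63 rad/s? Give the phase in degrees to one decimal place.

∠(j63) = 90.00°
∠(j63 + 17) = arctan(63/17) = 74.90°
∠(j63 + 100) = arctan(63/100) = 32.21°
∠T(j63) = 90.00° − (74.90° + 32.21°) = -17.11°

-17.1°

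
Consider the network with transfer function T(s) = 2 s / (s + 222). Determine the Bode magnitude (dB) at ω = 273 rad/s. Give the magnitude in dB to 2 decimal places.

|j273| = 273
|j273 + 222| = √(273² + 222²) = 351.9
|T(j273)| = 2 × 273 / 351.9 = 1.5517
20 log₁₀(1.5517) = 3.816 dB

3.82 dB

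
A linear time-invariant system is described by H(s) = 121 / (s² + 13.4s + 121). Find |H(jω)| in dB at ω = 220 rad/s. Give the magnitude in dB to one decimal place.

-52.0 dB

|(j220)² + 13.4(j220) + 121| = |-48279 + j2948| = 4.837e+04
|H(j220)| = 121 / 4.837e+04 = 0.0025016
20 log₁₀(0.0025016) = -52.04 dB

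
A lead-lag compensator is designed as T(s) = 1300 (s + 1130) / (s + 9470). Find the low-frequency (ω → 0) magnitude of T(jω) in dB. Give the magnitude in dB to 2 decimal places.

43.81 dB

T(0) = 1300 × 1130 / 9470 = 155.12
20 log₁₀(155.12) = 43.813 dB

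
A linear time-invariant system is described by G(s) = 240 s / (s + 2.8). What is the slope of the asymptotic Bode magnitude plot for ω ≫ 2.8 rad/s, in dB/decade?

With 1 zero and 1 pole, the high-frequency asymptotic slope is 20 × (1 − 1) = 0 dB/decade.

0 dB/decade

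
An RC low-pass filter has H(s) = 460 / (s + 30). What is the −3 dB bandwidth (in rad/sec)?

For a single-pole low-pass, the −3 dB point is at the pole: ω = 30 rad/sec.

30 rad/sec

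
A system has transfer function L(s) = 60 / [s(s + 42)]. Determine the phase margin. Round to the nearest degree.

Gain crossover: |L(jω)| = 1 at ω ≈ 1.43 rad s⁻¹.
∠L(j1.43) = −90° − arctan(1.43/42) ≈ -91.95°
PM = 180° + (-91.95°) = 88.05°

88 deg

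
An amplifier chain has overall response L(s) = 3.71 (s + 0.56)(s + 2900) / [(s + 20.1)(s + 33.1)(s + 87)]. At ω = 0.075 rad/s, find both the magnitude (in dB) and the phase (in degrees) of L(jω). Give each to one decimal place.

|L| = -19.6 dB, ∠L = 7.2°

|j0.075 + 0.56| = √(0.075² + 0.56²) = 0.565
|j0.075 + 2900| = √(0.075² + 2900²) = 2900
|j0.075 + 20.1| = √(0.075² + 20.1²) = 20.1
|j0.075 + 33.1| = √(0.075² + 33.1²) = 33.1
|j0.075 + 87| = √(0.075² + 87²) = 87
|L(j0.075)| = 3.71 × 0.565 × 2900 / (20.1 × 33.1 × 87) = 0.10502
20 log₁₀(0.10502) = -19.57 dB
∠(j0.075 + 0.56) = arctan(0.075/0.56) = 7.63°
∠(j0.075 + 2900) = arctan(0.075/2900) = 0.00°
∠(j0.075 + 20.1) = arctan(0.075/20.1) = 0.21°
∠(j0.075 + 33.1) = arctan(0.075/33.1) = 0.13°
∠(j0.075 + 87) = arctan(0.075/87) = 0.05°
∠L(j0.075) = 7.63° + 0.00° − (0.21° + 0.13° + 0.05°) = 7.24°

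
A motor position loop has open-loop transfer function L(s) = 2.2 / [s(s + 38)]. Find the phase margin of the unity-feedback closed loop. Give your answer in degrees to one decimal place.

Gain crossover: |L(jω)| = 1 at ω ≈ 0.0579 rad s⁻¹.
∠L(j0.0579) = −90° − arctan(0.0579/38) ≈ -90.09°
PM = 180° + (-90.09°) = 89.91°

89.9°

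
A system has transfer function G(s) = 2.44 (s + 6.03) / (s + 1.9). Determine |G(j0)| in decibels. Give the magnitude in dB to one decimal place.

17.8 dB

G(0) = 2.44 × 6.03 / 1.9 = 7.7438
20 log₁₀(7.7438) = 17.78 dB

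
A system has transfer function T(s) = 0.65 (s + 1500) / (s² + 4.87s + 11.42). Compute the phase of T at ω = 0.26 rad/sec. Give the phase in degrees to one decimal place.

-6.4°

∠(j0.26 + 1500) = arctan(0.26/1500) = 0.01°
∠[(j0.26)² + 4.87(j0.26) + 11.42] = ∠[11.352 + j1.2662] = 6.36°
∠T(j0.26) = 0.01° − 6.36° = -6.35°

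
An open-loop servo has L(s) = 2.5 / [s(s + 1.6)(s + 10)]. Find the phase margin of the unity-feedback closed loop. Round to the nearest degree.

84 deg

Gain crossover: |L(jω)| = 1 at ω ≈ 0.155 rad/s.
∠L(j0.155) = −90° − arctan(0.155/1.6) − arctan(0.155/10) ≈ -96.44°
PM = 180° + (-96.44°) = 83.56°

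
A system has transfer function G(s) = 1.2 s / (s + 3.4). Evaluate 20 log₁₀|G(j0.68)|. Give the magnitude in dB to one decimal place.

-12.6 dB

|j0.68| = 0.68
|j0.68 + 3.4| = √(0.68² + 3.4²) = 3.467
|G(j0.68)| = 1.2 × 0.68 / 3.467 = 0.23534
20 log₁₀(0.23534) = -12.57 dB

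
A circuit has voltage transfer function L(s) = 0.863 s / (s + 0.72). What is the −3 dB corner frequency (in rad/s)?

For a single-pole high-pass, the −3 dB point is at the pole: ω = 0.72 rad/s.

0.72 rad/s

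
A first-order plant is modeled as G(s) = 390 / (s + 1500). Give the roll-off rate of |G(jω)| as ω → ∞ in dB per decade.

-20 dB/decade

With 0 zeros and 1 pole, the high-frequency asymptotic slope is 20 × (0 − 1) = -20 dB/decade.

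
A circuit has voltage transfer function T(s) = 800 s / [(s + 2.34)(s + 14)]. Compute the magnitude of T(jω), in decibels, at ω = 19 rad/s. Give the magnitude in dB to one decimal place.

30.5 dB

|j19| = 19
|j19 + 2.34| = √(19² + 2.34²) = 19.14
|j19 + 14| = √(19² + 14²) = 23.6
|T(j19)| = 800 × 19 / (19.14 × 23.6) = 33.643
20 log₁₀(33.643) = 30.54 dB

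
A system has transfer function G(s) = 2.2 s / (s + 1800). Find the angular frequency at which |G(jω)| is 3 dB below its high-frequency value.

1800 rad/sec

For a single-pole high-pass, the −3 dB point is at the pole: ω = 1800 rad/sec.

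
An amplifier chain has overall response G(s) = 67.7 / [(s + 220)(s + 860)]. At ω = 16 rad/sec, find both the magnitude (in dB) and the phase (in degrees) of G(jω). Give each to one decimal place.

|G| = -69.0 dB, ∠G = -5.2°

|j16 + 220| = √(16² + 220²) = 220.6
|j16 + 860| = √(16² + 860²) = 860.1
|G(j16)| = 67.7 / (220.6 × 860.1) = 0.00035682
20 log₁₀(0.00035682) = -68.95 dB
∠(j16 + 220) = arctan(16/220) = 4.16°
∠(j16 + 860) = arctan(16/860) = 1.07°
∠G(j16) = − (4.16° + 1.07°) = -5.23°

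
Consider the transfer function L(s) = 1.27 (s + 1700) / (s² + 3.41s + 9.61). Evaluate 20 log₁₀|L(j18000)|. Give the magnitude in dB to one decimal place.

-83.0 dB

|j18000 + 1700| = √(18000² + 1700²) = 1.808e+04
|(j18000)² + 3.41(j18000) + 9.61| = |-3.24e+08 + j61380| = 3.24e+08
|L(j18000)| = 1.27 × 1.808e+04 / 3.24e+08 = 7.087e-05
20 log₁₀(7.087e-05) = -82.99 dB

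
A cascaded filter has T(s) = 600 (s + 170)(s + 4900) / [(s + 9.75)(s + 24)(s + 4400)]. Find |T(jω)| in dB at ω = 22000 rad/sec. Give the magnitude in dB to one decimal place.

|j22000 + 170| = √(22000² + 170²) = 2.2e+04
|j22000 + 4900| = √(22000² + 4900²) = 2.254e+04
|j22000 + 9.75| = √(22000² + 9.75²) = 2.2e+04
|j22000 + 24| = √(22000² + 24²) = 2.2e+04
|j22000 + 4400| = √(22000² + 4400²) = 2.244e+04
|T(j22000)| = 600 × 2.2e+04 × 2.254e+04 / (2.2e+04 × 2.2e+04 × 2.244e+04) = 0.027399
20 log₁₀(0.027399) = -31.25 dB

-31.2 dB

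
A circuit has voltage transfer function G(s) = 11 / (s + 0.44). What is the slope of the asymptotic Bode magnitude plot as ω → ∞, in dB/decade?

-20 dB/decade

With 0 zeros and 1 pole, the high-frequency asymptotic slope is 20 × (0 − 1) = -20 dB/decade.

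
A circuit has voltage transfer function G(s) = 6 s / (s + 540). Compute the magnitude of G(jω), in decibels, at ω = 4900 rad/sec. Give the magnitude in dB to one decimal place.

15.5 dB

|j4900| = 4900
|j4900 + 540| = √(4900² + 540²) = 4930
|G(j4900)| = 6 × 4900 / 4930 = 5.9639
20 log₁₀(5.9639) = 15.51 dB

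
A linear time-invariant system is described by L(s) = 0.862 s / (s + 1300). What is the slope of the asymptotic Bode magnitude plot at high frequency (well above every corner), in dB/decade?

0 dB/decade

With 1 zero and 1 pole, the high-frequency asymptotic slope is 20 × (1 − 1) = 0 dB/decade.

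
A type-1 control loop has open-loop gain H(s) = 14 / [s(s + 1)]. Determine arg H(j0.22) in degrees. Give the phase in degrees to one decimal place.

∠(j0.22 + 1) = arctan(0.22/1) = 12.41°
∠(j0.22) = 90.00°
∠H(j0.22) = − (12.41° + 90.00°) = -102.41°

-102.4°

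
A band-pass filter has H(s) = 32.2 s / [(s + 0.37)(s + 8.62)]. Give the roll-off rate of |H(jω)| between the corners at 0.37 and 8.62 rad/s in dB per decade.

0 dB/decade

In this band the factors already past their corner are: 1 differentiator zero, pole at 0.37; net slope = 0 dB/decade.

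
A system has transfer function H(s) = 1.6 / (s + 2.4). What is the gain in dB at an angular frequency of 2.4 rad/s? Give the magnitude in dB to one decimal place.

|j2.4 + 2.4| = √(2.4² + 2.4²) = 3.394
|H(j2.4)| = 1.6 / 3.394 = 0.4714
20 log₁₀(0.4714) = -6.53 dB

-6.5 dB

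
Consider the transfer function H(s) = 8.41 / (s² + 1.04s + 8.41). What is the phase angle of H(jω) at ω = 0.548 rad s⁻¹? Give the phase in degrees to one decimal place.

∠[(j0.548)² + 1.04(j0.548) + 8.41] = ∠[8.1097 + j0.56992] = 4.02°
∠H(j0.548) = −4.02° = -4.02°

-4.0 deg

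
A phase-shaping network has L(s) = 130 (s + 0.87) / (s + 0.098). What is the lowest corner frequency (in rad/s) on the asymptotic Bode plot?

Break frequencies occur at each pole and zero magnitude: 0.098 rad/s, 0.87 rad/s.
The lowest is 0.098 rad/s.

0.098 rad/s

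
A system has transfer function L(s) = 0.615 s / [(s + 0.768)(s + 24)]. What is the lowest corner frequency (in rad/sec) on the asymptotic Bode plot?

0.768 rad/sec

Break frequencies occur at each pole and zero magnitude: 0.768 rad/sec, 24 rad/sec.
The lowest is 0.768 rad/sec.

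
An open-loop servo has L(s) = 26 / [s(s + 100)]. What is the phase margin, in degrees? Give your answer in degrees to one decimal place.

Gain crossover: |L(jω)| = 1 at ω ≈ 0.26 rad/s.
∠L(j0.26) = −90° − arctan(0.26/100) ≈ -90.15°
PM = 180° + (-90.15°) = 89.85°

89.9°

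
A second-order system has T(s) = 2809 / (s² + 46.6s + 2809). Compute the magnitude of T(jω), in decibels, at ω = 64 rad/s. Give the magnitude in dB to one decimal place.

-1.3 dB

|(j64)² + 46.6(j64) + 2809| = |-1287 + j2982.4| = 3248
|T(j64)| = 2809 / 3248 = 0.86478
20 log₁₀(0.86478) = -1.26 dB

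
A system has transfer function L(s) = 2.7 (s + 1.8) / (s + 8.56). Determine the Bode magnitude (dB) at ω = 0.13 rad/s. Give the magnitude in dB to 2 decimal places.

-4.90 dB

|j0.13 + 1.8| = √(0.13² + 1.8²) = 1.805
|j0.13 + 8.56| = √(0.13² + 8.56²) = 8.561
|L(j0.13)| = 2.7 × 1.805 / 8.561 = 0.56917
20 log₁₀(0.56917) = -4.895 dB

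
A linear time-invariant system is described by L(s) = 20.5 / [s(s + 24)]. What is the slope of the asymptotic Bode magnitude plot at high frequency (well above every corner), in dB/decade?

-40 dB/decade

With 0 zeros and 2 poles, the high-frequency asymptotic slope is 20 × (0 − 2) = -40 dB/decade.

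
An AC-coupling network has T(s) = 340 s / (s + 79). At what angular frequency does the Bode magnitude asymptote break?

The single real pole at s = −79 gives a corner at ω = 79 rad/s.

79 rad/s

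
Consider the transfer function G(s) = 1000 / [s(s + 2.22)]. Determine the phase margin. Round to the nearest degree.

Gain crossover: |G(jω)| = 1 at ω ≈ 31.6 rad s⁻¹.
∠G(j31.6) = −90° − arctan(31.6/2.22) ≈ -175.98°
PM = 180° + (-175.98°) = 4.02°

4 deg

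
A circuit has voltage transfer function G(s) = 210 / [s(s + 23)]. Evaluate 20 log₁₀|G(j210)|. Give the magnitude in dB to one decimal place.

|j210 + 23| = √(210² + 23²) = 211.3
|j210| = 210
|G(j210)| = 210 / (211.3 × 210) = 0.0047336
20 log₁₀(0.0047336) = -46.50 dB

-46.5 dB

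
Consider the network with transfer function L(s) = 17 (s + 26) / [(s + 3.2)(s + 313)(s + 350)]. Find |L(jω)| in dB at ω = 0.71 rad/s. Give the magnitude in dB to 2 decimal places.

|j0.71 + 26| = √(0.71² + 26²) = 26.01
|j0.71 + 3.2| = √(0.71² + 3.2²) = 3.278
|j0.71 + 313| = √(0.71² + 313²) = 313
|j0.71 + 350| = √(0.71² + 350²) = 350
|L(j0.71)| = 17 × 26.01 / (3.278 × 313 × 350) = 0.0012314
20 log₁₀(0.0012314) = -58.192 dB

-58.19 dB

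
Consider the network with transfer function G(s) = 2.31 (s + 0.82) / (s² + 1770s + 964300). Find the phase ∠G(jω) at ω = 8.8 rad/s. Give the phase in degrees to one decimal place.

83.8 deg

∠(j8.8 + 0.82) = arctan(8.8/0.82) = 84.68°
∠[(j8.8)² + 1770(j8.8) + 964300] = ∠[9.6422e+05 + j15576] = 0.93°
∠G(j8.8) = 84.68° − 0.93° = 83.75°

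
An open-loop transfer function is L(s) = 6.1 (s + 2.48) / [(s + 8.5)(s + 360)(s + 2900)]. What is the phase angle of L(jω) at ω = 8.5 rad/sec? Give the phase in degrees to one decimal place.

27.2 deg

∠(j8.5 + 2.48) = arctan(8.5/2.48) = 73.73°
∠(j8.5 + 8.5) = arctan(8.5/8.5) = 45.00°
∠(j8.5 + 360) = arctan(8.5/360) = 1.35°
∠(j8.5 + 2900) = arctan(8.5/2900) = 0.17°
∠L(j8.5) = 73.73° − (45.00° + 1.35° + 0.17°) = 27.21°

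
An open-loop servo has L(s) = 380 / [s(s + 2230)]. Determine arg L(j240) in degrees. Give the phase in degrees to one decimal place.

∠(j240 + 2230) = arctan(240/2230) = 6.14°
∠(j240) = 90.00°
∠L(j240) = − (6.14° + 90.00°) = -96.14°

-96.1°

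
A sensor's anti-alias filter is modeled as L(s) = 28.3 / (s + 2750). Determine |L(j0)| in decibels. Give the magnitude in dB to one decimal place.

-39.8 dB

L(0) = 28.3 / 2750 = 0.010291
20 log₁₀(0.010291) = -39.75 dB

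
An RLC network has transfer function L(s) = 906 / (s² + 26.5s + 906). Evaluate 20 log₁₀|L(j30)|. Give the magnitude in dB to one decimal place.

|(j30)² + 26.5(j30) + 906| = |6 + j795| = 795
|L(j30)| = 906 / 795 = 1.1396
20 log₁₀(1.1396) = 1.13 dB

1.1 dB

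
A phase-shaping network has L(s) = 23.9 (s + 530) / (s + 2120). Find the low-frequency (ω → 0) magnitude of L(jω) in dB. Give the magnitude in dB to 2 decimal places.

L(0) = 23.9 × 530 / 2120 = 5.975
20 log₁₀(5.975) = 15.527 dB

15.53 dB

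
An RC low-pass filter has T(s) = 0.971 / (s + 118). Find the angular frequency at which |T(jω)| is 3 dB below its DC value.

118 rad s⁻¹

For a single-pole low-pass, the −3 dB point is at the pole: ω = 118 rad s⁻¹.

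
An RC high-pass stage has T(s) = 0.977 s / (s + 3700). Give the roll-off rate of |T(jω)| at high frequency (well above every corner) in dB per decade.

With 1 zero and 1 pole, the high-frequency asymptotic slope is 20 × (1 − 1) = 0 dB/decade.

0 dB/decade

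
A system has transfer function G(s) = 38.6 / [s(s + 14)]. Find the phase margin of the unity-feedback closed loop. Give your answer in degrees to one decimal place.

Gain crossover: |G(jω)| = 1 at ω ≈ 2.71 rad/s.
∠G(j2.71) = −90° − arctan(2.71/14) ≈ -100.94°
PM = 180° + (-100.94°) = 79.06°

79.1°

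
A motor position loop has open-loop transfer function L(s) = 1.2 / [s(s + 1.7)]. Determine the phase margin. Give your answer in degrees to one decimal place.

68.8°

Gain crossover: |L(jω)| = 1 at ω ≈ 0.658 rad s⁻¹.
∠L(j0.658) = −90° − arctan(0.658/1.7) ≈ -111.17°
PM = 180° + (-111.17°) = 68.83°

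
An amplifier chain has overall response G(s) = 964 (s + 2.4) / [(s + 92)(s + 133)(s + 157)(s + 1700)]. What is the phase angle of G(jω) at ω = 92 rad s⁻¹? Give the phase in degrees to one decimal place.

-24.6°

∠(j92 + 2.4) = arctan(92/2.4) = 88.51°
∠(j92 + 92) = arctan(92/92) = 45.00°
∠(j92 + 133) = arctan(92/133) = 34.67°
∠(j92 + 157) = arctan(92/157) = 30.37°
∠(j92 + 1700) = arctan(92/1700) = 3.10°
∠G(j92) = 88.51° − (45.00° + 34.67° + 30.37° + 3.10°) = -24.63°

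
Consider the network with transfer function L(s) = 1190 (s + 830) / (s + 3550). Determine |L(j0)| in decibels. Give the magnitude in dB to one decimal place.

48.9 dB

L(0) = 1190 × 830 / 3550 = 278.23
20 log₁₀(278.23) = 48.89 dB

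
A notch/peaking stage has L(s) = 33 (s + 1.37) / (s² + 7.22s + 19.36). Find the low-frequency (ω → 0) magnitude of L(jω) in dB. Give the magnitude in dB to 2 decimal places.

7.37 dB

L(0) = 33 × 1.37 / 19.36 = 2.3352
20 log₁₀(2.3352) = 7.367 dB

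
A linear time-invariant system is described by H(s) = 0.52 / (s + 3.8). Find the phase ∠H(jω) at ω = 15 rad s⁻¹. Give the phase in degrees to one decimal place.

∠(j15 + 3.8) = arctan(15/3.8) = 75.78°
∠H(j15) = −75.78° = -75.78°

-75.8°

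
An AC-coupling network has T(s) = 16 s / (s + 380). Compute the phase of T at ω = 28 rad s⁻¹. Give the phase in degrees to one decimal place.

∠(j28) = 90.00°
∠(j28 + 380) = arctan(28/380) = 4.21°
∠T(j28) = 90.00° − 4.21° = 85.79°

85.8°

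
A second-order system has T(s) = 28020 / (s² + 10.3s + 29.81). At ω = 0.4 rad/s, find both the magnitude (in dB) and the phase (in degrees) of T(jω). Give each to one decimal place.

|T| = 59.4 dB, ∠T = -7.9 deg

|(j0.4)² + 10.3(j0.4) + 29.81| = |29.65 + j4.12| = 29.93
|T(j0.4)| = 28020 / 29.93 = 936.03
20 log₁₀(936.03) = 59.43 dB
∠[(j0.4)² + 10.3(j0.4) + 29.81] = ∠[29.65 + j4.12] = 7.91°
∠T(j0.4) = −7.91° = -7.91°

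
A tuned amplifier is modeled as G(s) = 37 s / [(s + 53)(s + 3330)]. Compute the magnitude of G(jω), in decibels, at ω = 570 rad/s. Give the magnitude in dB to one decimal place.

|j570| = 570
|j570 + 53| = √(570² + 53²) = 572.5
|j570 + 3330| = √(570² + 3330²) = 3378
|G(j570)| = 37 × 570 / (572.5 × 3378) = 0.010905
20 log₁₀(0.010905) = -39.25 dB

-39.2 dB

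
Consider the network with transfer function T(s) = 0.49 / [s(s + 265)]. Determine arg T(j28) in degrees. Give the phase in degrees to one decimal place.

-96.0°

∠(j28 + 265) = arctan(28/265) = 6.03°
∠(j28) = 90.00°
∠T(j28) = − (6.03° + 90.00°) = -96.03°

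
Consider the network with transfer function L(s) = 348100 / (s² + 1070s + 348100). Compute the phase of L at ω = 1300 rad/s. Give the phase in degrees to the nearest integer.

-134 deg

∠[(j1300)² + 1070(j1300) + 348100] = ∠[-1.3419e+06 + j1.391e+06] = 133.97°
∠L(j1300) = −133.97° = -133.97°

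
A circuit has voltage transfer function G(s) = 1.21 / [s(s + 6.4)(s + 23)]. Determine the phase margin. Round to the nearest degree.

Gain crossover: |G(jω)| = 1 at ω ≈ 0.00822 rad s⁻¹.
∠G(j0.00822) = −90° − arctan(0.00822/6.4) − arctan(0.00822/23) ≈ -90.09°
PM = 180° + (-90.09°) = 89.91°

90°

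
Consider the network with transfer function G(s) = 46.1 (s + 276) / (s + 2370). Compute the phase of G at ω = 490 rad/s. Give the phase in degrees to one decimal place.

48.9 deg

∠(j490 + 276) = arctan(490/276) = 60.61°
∠(j490 + 2370) = arctan(490/2370) = 11.68°
∠G(j490) = 60.61° − 11.68° = 48.93°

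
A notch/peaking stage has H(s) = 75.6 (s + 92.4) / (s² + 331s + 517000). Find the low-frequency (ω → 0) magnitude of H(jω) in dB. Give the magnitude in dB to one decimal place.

-37.4 dB

H(0) = 75.6 × 92.4 / 517000 = 0.013511
20 log₁₀(0.013511) = -37.39 dB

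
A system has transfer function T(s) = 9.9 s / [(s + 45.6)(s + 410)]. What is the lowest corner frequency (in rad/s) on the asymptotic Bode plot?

Break frequencies occur at each pole and zero magnitude: 45.6 rad/s, 410 rad/s.
The lowest is 45.6 rad/s.

45.6 rad/s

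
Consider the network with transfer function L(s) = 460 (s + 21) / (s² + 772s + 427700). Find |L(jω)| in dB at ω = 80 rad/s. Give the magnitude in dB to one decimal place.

|j80 + 21| = √(80² + 21²) = 82.71
|(j80)² + 772(j80) + 427700| = |4.213e+05 + j61760| = 4.258e+05
|L(j80)| = 460 × 82.71 / 4.258e+05 = 0.089353
20 log₁₀(0.089353) = -20.98 dB

-21.0 dB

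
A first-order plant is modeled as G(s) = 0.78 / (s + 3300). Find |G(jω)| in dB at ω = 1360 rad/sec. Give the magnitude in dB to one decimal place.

|j1360 + 3300| = √(1360² + 3300²) = 3569
|G(j1360)| = 0.78 / 3569 = 0.00021853
20 log₁₀(0.00021853) = -73.21 dB

-73.2 dB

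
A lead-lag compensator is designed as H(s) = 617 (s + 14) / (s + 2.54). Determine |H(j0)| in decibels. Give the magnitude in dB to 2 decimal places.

70.63 dB

H(0) = 617 × 14 / 2.54 = 3400.8
20 log₁₀(3400.8) = 70.632 dB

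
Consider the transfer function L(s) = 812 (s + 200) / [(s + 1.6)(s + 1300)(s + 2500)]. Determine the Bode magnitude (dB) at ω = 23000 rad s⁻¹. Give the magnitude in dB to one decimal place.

-116.3 dB

|j23000 + 200| = √(23000² + 200²) = 2.3e+04
|j23000 + 1.6| = √(23000² + 1.6²) = 2.3e+04
|j23000 + 1300| = √(23000² + 1300²) = 2.304e+04
|j23000 + 2500| = √(23000² + 2500²) = 2.314e+04
|L(j23000)| = 812 × 2.3e+04 / (2.3e+04 × 2.304e+04 × 2.314e+04) = 1.5236e-06
20 log₁₀(1.5236e-06) = -116.34 dB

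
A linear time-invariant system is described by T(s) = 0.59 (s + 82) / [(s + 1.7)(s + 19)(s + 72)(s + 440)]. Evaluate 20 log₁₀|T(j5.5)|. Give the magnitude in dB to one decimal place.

|j5.5 + 82| = √(5.5² + 82²) = 82.18
|j5.5 + 1.7| = √(5.5² + 1.7²) = 5.757
|j5.5 + 19| = √(5.5² + 19²) = 19.78
|j5.5 + 72| = √(5.5² + 72²) = 72.21
|j5.5 + 440| = √(5.5² + 440²) = 440
|T(j5.5)| = 0.59 × 82.18 / (5.757 × 19.78 × 72.21 × 440) = 1.3402e-05
20 log₁₀(1.3402e-05) = -97.46 dB

-97.5 dB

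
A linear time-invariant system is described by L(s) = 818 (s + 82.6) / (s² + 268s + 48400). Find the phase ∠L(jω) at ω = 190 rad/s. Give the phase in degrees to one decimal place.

∠(j190 + 82.6) = arctan(190/82.6) = 66.50°
∠[(j190)² + 268(j190) + 48400] = ∠[12300 + j50920] = 76.42°
∠L(j190) = 66.50° − 76.42° = -9.92°

-9.9°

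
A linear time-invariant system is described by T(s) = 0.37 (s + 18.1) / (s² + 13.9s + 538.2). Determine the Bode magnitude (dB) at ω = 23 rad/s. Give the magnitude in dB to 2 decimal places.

|j23 + 18.1| = √(23² + 18.1²) = 29.27
|(j23)² + 13.9(j23) + 538.2| = |9.2 + j319.7| = 319.8
|T(j23)| = 0.37 × 29.27 / 319.8 = 0.033859
20 log₁₀(0.033859) = -29.407 dB

-29.41 dB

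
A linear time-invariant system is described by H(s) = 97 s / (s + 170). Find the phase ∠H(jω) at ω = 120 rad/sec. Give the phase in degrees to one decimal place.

54.8°

∠(j120) = 90.00°
∠(j120 + 170) = arctan(120/170) = 35.22°
∠H(j120) = 90.00° − 35.22° = 54.78°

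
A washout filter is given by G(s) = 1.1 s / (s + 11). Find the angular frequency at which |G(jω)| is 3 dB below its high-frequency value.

For a single-pole high-pass, the −3 dB point is at the pole: ω = 11 rad s⁻¹.

11 rad s⁻¹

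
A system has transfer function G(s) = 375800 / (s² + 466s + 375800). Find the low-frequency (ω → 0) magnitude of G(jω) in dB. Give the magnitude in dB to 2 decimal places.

0.00 dB

G(0) = 375800 / 375800 = 1
20 log₁₀(1) = 0.000 dB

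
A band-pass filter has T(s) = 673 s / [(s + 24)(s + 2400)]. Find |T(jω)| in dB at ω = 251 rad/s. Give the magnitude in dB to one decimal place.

|j251| = 251
|j251 + 24| = √(251² + 24²) = 252.1
|j251 + 2400| = √(251² + 2400²) = 2413
|T(j251)| = 673 × 251 / (252.1 × 2413) = 0.27763
20 log₁₀(0.27763) = -11.13 dB

-11.1 dB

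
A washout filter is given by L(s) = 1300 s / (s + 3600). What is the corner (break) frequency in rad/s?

The single real pole at s = −3600 gives a corner at ω = 3600 rad/s.

3600 rad/s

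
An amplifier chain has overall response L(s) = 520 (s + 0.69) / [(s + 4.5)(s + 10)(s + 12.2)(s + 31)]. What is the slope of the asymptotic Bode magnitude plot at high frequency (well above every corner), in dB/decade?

With 1 zero and 4 poles, the high-frequency asymptotic slope is 20 × (1 − 4) = -60 dB/decade.

-60 dB/decade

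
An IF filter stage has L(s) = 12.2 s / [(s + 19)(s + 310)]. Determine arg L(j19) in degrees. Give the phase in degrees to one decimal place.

∠(j19) = 90.00°
∠(j19 + 19) = arctan(19/19) = 45.00°
∠(j19 + 310) = arctan(19/310) = 3.51°
∠L(j19) = 90.00° − (45.00° + 3.51°) = 41.49°

41.5°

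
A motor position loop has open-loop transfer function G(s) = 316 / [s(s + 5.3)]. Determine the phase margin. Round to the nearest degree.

Gain crossover: |G(jω)| = 1 at ω ≈ 17.4 rad s⁻¹.
∠G(j17.4) = −90° − arctan(17.4/5.3) ≈ -163.05°
PM = 180° + (-163.05°) = 16.95°

17°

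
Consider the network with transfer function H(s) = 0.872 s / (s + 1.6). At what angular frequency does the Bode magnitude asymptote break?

1.6 rad/s

The single real pole at s = −1.6 gives a corner at ω = 1.6 rad/s.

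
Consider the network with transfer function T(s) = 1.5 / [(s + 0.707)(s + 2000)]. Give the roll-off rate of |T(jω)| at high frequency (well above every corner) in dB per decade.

-40 dB/decade

With 0 zeros and 2 poles, the high-frequency asymptotic slope is 20 × (0 − 2) = -40 dB/decade.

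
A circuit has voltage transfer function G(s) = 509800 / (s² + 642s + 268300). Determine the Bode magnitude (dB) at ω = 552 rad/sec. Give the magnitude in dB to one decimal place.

|(j552)² + 642(j552) + 268300| = |-36404 + j3.5438e+05| = 3.562e+05
|G(j552)| = 509800 / 3.562e+05 = 1.431
20 log₁₀(1.431) = 3.11 dB

3.1 dB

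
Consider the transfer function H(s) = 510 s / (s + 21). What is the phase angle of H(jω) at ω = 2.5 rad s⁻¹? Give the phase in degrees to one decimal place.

83.2°

∠(j2.5) = 90.00°
∠(j2.5 + 21) = arctan(2.5/21) = 6.79°
∠H(j2.5) = 90.00° − 6.79° = 83.21°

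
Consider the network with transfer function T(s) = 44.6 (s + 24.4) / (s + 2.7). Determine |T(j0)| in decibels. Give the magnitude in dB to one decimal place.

52.1 dB

T(0) = 44.6 × 24.4 / 2.7 = 403.05
20 log₁₀(403.05) = 52.11 dB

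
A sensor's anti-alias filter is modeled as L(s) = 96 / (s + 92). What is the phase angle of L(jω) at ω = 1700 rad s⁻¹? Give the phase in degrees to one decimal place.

-86.9°

∠(j1700 + 92) = arctan(1700/92) = 86.90°
∠L(j1700) = −86.90° = -86.90°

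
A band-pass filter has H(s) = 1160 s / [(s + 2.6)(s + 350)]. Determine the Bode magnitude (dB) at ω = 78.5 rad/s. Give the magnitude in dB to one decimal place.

10.2 dB

|j78.5| = 78.5
|j78.5 + 2.6| = √(78.5² + 2.6²) = 78.54
|j78.5 + 350| = √(78.5² + 350²) = 358.7
|H(j78.5)| = 1160 × 78.5 / (78.54 × 358.7) = 3.2322
20 log₁₀(3.2322) = 10.19 dB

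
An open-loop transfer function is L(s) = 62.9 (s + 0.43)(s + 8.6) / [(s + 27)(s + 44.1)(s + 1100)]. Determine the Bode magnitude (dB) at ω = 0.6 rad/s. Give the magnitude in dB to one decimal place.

-70.3 dB

|j0.6 + 0.43| = √(0.6² + 0.43²) = 0.7382
|j0.6 + 8.6| = √(0.6² + 8.6²) = 8.621
|j0.6 + 27| = √(0.6² + 27²) = 27.01
|j0.6 + 44.1| = √(0.6² + 44.1²) = 44.1
|j0.6 + 1100| = √(0.6² + 1100²) = 1100
|L(j0.6)| = 62.9 × 0.7382 × 8.621 / (27.01 × 44.1 × 1100) = 0.00030551
20 log₁₀(0.00030551) = -70.30 dB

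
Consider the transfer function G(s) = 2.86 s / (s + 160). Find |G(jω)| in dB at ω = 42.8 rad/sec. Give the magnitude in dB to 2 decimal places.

-2.63 dB

|j42.8| = 42.8
|j42.8 + 160| = √(42.8² + 160²) = 165.6
|G(j42.8)| = 2.86 × 42.8 / 165.6 = 0.73906
20 log₁₀(0.73906) = -2.626 dB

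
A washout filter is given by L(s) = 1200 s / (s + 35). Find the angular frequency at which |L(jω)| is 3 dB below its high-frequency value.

For a single-pole high-pass, the −3 dB point is at the pole: ω = 35 rad s⁻¹.

35 rad s⁻¹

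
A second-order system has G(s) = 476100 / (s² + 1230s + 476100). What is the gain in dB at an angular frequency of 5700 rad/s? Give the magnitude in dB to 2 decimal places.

-36.76 dB

|(j5700)² + 1230(j5700) + 476100| = |-3.2014e+07 + j7.011e+06| = 3.277e+07
|G(j5700)| = 476100 / 3.277e+07 = 0.014527
20 log₁₀(0.014527) = -36.756 dB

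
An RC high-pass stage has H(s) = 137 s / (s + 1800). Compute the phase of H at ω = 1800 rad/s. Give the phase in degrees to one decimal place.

45.0°

∠(j1800) = 90.00°
∠(j1800 + 1800) = arctan(1800/1800) = 45.00°
∠H(j1800) = 90.00° − 45.00° = 45.00°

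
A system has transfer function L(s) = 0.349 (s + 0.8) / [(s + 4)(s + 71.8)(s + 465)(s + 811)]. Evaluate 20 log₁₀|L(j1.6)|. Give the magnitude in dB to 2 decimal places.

-165.43 dB

|j1.6 + 0.8| = √(1.6² + 0.8²) = 1.789
|j1.6 + 4| = √(1.6² + 4²) = 4.308
|j1.6 + 71.8| = √(1.6² + 71.8²) = 71.82
|j1.6 + 465| = √(1.6² + 465²) = 465
|j1.6 + 811| = √(1.6² + 811²) = 811
|L(j1.6)| = 0.349 × 1.789 / (4.308 × 71.82 × 465 × 811) = 5.3506e-09
20 log₁₀(5.3506e-09) = -165.432 dB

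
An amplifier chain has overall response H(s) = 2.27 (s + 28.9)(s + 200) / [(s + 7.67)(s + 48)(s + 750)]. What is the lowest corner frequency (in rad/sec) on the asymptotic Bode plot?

7.67 rad/sec

Break frequencies occur at each pole and zero magnitude: 7.67 rad/sec, 28.9 rad/sec, 48 rad/sec, 200 rad/sec, 750 rad/sec.
The lowest is 7.67 rad/sec.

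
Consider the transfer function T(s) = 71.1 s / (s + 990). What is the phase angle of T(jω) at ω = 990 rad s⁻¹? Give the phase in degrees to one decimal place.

∠(j990) = 90.00°
∠(j990 + 990) = arctan(990/990) = 45.00°
∠T(j990) = 90.00° − 45.00° = 45.00°

45.0°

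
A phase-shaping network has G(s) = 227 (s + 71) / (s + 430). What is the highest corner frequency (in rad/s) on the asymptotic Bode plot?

430 rad/s

Break frequencies occur at each pole and zero magnitude: 71 rad/s, 430 rad/s.
The highest is 430 rad/s.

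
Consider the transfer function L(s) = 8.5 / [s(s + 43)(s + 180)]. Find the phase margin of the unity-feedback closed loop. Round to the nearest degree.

Gain crossover: |L(jω)| = 1 at ω ≈ 0.0011 rad s⁻¹.
∠L(j0.0011) = −90° − arctan(0.0011/43) − arctan(0.0011/180) ≈ -90.00°
PM = 180° + (-90.00°) = 90.00°

90°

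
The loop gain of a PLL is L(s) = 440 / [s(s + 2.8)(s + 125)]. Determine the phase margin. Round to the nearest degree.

67°

Gain crossover: |L(jω)| = 1 at ω ≈ 1.16 rad/s.
∠L(j1.16) = −90° − arctan(1.16/2.8) − arctan(1.16/125) ≈ -113.06°
PM = 180° + (-113.06°) = 66.94°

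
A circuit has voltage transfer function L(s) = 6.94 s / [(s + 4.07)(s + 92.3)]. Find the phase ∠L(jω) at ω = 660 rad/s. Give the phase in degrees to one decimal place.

∠(j660) = 90.00°
∠(j660 + 4.07) = arctan(660/4.07) = 89.65°
∠(j660 + 92.3) = arctan(660/92.3) = 82.04°
∠L(j660) = 90.00° − (89.65° + 82.04°) = -81.69°

-81.7°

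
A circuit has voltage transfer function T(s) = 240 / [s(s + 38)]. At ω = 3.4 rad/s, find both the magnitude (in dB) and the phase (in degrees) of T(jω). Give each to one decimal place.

|j3.4 + 38| = √(3.4² + 38²) = 38.15
|j3.4| = 3.4
|T(j3.4)| = 240 / (38.15 × 3.4) = 1.8502
20 log₁₀(1.8502) = 5.34 dB
∠(j3.4 + 38) = arctan(3.4/38) = 5.11°
∠(j3.4) = 90.00°
∠T(j3.4) = − (5.11° + 90.00°) = -95.11°

|T| = 5.3 dB, ∠T = -95.1°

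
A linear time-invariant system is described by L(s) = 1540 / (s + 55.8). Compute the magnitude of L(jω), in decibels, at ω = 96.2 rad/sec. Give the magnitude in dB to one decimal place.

22.8 dB

|j96.2 + 55.8| = √(96.2² + 55.8²) = 111.2
|L(j96.2)| = 1540 / 111.2 = 13.847
20 log₁₀(13.847) = 22.83 dB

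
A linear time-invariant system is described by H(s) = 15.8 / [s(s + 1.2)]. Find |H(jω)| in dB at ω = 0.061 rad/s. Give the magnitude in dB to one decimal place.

46.7 dB

|j0.061 + 1.2| = √(0.061² + 1.2²) = 1.202
|j0.061| = 0.061
|H(j0.061)| = 15.8 / (1.202 × 0.061) = 215.57
20 log₁₀(215.57) = 46.67 dB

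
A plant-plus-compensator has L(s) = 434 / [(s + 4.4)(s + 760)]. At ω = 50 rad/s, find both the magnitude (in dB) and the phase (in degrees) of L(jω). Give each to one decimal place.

|j50 + 4.4| = √(50² + 4.4²) = 50.19
|j50 + 760| = √(50² + 760²) = 761.6
|L(j50)| = 434 / (50.19 × 761.6) = 0.011353
20 log₁₀(0.011353) = -38.90 dB
∠(j50 + 4.4) = arctan(50/4.4) = 84.97°
∠(j50 + 760) = arctan(50/760) = 3.76°
∠L(j50) = − (84.97° + 3.76°) = -88.73°

|L| = -38.9 dB, ∠L = -88.7 deg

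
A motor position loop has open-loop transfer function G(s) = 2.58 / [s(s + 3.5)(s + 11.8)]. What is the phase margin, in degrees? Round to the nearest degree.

Gain crossover: |G(jω)| = 1 at ω ≈ 0.0625 rad/s.
∠G(j0.0625) = −90° − arctan(0.0625/3.5) − arctan(0.0625/11.8) ≈ -91.33°
PM = 180° + (-91.33°) = 88.67°

89°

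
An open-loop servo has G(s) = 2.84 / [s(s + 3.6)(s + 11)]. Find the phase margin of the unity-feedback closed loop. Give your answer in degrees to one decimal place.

88.5°

Gain crossover: |G(jω)| = 1 at ω ≈ 0.0717 rad/sec.
∠G(j0.0717) = −90° − arctan(0.0717/3.6) − arctan(0.0717/11) ≈ -91.51°
PM = 180° + (-91.51°) = 88.49°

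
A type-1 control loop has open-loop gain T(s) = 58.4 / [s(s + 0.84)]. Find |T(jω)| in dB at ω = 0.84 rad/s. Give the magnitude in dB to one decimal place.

|j0.84 + 0.84| = √(0.84² + 0.84²) = 1.188
|j0.84| = 0.84
|T(j0.84)| = 58.4 / (1.188 × 0.84) = 58.525
20 log₁₀(58.525) = 35.35 dB

35.3 dB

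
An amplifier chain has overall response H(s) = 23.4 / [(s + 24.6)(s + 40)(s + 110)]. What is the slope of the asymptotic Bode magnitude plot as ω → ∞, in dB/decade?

-60 dB/decade

With 0 zeros and 3 poles, the high-frequency asymptotic slope is 20 × (0 − 3) = -60 dB/decade.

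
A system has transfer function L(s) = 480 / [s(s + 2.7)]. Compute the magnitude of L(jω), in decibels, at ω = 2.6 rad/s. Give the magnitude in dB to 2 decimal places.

|j2.6 + 2.7| = √(2.6² + 2.7²) = 3.748
|j2.6| = 2.6
|L(j2.6)| = 480 / (3.748 × 2.6) = 49.253
20 log₁₀(49.253) = 33.849 dB

33.85 dB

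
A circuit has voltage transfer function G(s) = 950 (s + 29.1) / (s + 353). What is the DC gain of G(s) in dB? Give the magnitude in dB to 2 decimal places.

37.88 dB

G(0) = 950 × 29.1 / 353 = 78.314
20 log₁₀(78.314) = 37.877 dB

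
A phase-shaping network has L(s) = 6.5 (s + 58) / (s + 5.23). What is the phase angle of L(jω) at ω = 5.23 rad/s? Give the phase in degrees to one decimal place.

-39.8°

∠(j5.23 + 58) = arctan(5.23/58) = 5.15°
∠(j5.23 + 5.23) = arctan(5.23/5.23) = 45.00°
∠L(j5.23) = 5.15° − 45.00° = -39.85°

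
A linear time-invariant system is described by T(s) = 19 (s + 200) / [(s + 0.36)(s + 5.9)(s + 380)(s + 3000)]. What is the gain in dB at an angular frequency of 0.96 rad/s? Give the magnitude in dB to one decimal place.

|j0.96 + 200| = √(0.96² + 200²) = 200
|j0.96 + 0.36| = √(0.96² + 0.36²) = 1.025
|j0.96 + 5.9| = √(0.96² + 5.9²) = 5.978
|j0.96 + 380| = √(0.96² + 380²) = 380
|j0.96 + 3000| = √(0.96² + 3000²) = 3000
|T(j0.96)| = 19 × 200 / (1.025 × 5.978 × 380 × 3000) = 0.00054389
20 log₁₀(0.00054389) = -65.29 dB

-65.3 dB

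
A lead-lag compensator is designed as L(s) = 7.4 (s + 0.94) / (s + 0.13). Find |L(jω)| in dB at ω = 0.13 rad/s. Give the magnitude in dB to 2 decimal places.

|j0.13 + 0.94| = √(0.13² + 0.94²) = 0.9489
|j0.13 + 0.13| = √(0.13² + 0.13²) = 0.1838
|L(j0.13)| = 7.4 × 0.9489 / 0.1838 = 38.196
20 log₁₀(38.196) = 31.640 dB

31.64 dB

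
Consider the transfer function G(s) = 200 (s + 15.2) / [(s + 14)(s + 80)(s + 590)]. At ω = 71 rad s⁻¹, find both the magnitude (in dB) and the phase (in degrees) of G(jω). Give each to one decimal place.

|G| = -50.0 dB, ∠G = -49.4°

|j71 + 15.2| = √(71² + 15.2²) = 72.61
|j71 + 14| = √(71² + 14²) = 72.37
|j71 + 80| = √(71² + 80²) = 107
|j71 + 590| = √(71² + 590²) = 594.3
|G(j71)| = 200 × 72.61 / (72.37 × 107 × 594.3) = 0.003157
20 log₁₀(0.003157) = -50.01 dB
∠(j71 + 15.2) = arctan(71/15.2) = 77.92°
∠(j71 + 14) = arctan(71/14) = 78.85°
∠(j71 + 80) = arctan(71/80) = 41.59°
∠(j71 + 590) = arctan(71/590) = 6.86°
∠G(j71) = 77.92° − (78.85° + 41.59° + 6.86°) = -49.38°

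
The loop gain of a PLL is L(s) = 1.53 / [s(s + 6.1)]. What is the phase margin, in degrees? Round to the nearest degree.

Gain crossover: |L(jω)| = 1 at ω ≈ 0.251 rad/s.
∠L(j0.251) = −90° − arctan(0.251/6.1) ≈ -92.35°
PM = 180° + (-92.35°) = 87.65°

88°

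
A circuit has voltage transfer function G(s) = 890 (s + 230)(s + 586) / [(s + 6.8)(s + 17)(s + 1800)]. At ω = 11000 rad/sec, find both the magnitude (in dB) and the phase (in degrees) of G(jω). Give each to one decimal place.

|j11000 + 230| = √(11000² + 230²) = 1.1e+04
|j11000 + 586| = √(11000² + 586²) = 1.102e+04
|j11000 + 6.8| = √(11000² + 6.8²) = 1.1e+04
|j11000 + 17| = √(11000² + 17²) = 1.1e+04
|j11000 + 1800| = √(11000² + 1800²) = 1.115e+04
|G(j11000)| = 890 × 1.1e+04 × 1.102e+04 / (1.1e+04 × 1.1e+04 × 1.115e+04) = 0.079978
20 log₁₀(0.079978) = -21.94 dB
∠(j11000 + 230) = arctan(11000/230) = 88.80°
∠(j11000 + 586) = arctan(11000/586) = 86.95°
∠(j11000 + 6.8) = arctan(11000/6.8) = 89.96°
∠(j11000 + 17) = arctan(11000/17) = 89.91°
∠(j11000 + 1800) = arctan(11000/1800) = 80.71°
∠G(j11000) = 88.80° + 86.95° − (89.96° + 89.91° + 80.71°) = -84.83°

|G| = -21.9 dB, ∠G = -84.8°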